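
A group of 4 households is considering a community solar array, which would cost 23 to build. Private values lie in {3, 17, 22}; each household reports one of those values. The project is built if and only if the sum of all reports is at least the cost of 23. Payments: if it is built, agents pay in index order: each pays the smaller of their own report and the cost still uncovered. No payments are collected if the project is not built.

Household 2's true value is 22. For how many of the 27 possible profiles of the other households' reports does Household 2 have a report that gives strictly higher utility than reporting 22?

Others report (3, 3, 3): truth gives 2; report 17 gives 5 > 2. Violating.
Others report (3, 3, 17): truth gives 2; report 3 gives 19 > 2. Violating.
Others report (3, 3, 22): truth gives 2; report 3 gives 19 > 2. Violating.
Others report (3, 17, 3): truth gives 2; report 3 gives 19 > 2. Violating.
Others report (22, 3, 3): truth gives 21; no alternative beats it.
Others report (22, 3, 17): truth gives 21; no alternative beats it.
(Checking all 27 profiles: 18 have a profitable deviation, 9 do not.)

18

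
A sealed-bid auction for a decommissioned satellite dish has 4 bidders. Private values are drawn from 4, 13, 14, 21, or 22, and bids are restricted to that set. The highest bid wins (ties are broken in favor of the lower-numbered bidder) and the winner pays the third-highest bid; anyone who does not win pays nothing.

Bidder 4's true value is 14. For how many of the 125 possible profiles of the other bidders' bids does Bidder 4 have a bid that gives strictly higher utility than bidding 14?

24

Others bid (4, 4, 14): truth gives 0; bid 21 gives 10 > 0. Violating.
Others bid (4, 4, 21): truth gives 0; bid 22 gives 10 > 0. Violating.
Others bid (4, 13, 14): truth gives 0; bid 21 gives 1 > 0. Violating.
Others bid (4, 13, 21): truth gives 0; bid 22 gives 1 > 0. Violating.
Others bid (4, 4, 4): truth gives 10; no alternative beats it.
Others bid (4, 4, 13): truth gives 10; no alternative beats it.
(Checking all 125 profiles: 24 have a profitable deviation, 101 do not.)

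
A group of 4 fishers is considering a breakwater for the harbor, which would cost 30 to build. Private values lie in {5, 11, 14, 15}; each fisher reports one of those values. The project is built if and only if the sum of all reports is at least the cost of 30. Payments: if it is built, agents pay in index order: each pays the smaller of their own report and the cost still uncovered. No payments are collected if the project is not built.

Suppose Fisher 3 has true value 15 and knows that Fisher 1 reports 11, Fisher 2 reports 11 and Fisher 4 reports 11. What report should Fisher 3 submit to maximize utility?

5

Report 5: project built, pays 5, utility 15 - 5 = 10.
Report 11: project built, pays 8, utility 15 - 8 = 7.
Report 14: project built, pays 8, utility 15 - 8 = 7.
Report 15: project built, pays 8, utility 15 - 8 = 7.
The best choice is 5 with utility 10.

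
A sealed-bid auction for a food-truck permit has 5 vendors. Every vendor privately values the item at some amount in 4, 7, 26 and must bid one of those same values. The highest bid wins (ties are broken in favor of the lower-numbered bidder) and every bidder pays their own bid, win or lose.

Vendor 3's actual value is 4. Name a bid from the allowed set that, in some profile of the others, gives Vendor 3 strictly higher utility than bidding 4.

Suppose Vendor 1 bids 4, Vendor 2 bids 4, Vendor 4 bids 4 and Vendor 5 bids 4.
Bid 4: loses but pays 4, utility -4.
Bid 7: wins, pays 7, utility 4 - 7 = -3.
So bidding 7 beats truth here (-3 > -4).

7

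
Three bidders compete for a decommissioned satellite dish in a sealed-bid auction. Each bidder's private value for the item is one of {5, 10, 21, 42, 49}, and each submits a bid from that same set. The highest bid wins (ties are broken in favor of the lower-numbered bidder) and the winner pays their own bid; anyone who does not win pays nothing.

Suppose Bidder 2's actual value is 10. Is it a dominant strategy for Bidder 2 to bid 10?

Yes

Check each profile of the others' bids and compare truth against every alternative bid.
Others bid (5, 5): truth gives 0, best alternative gives 0.
Others bid (5, 10): truth gives 0, best alternative gives 0.
Others bid (5, 21): truth gives 0, best alternative gives 0.
Others bid (5, 42): truth gives 0, best alternative gives 0.
Others bid (5, 49): truth gives 0, best alternative gives 0.
Others bid (10, 5): truth gives 0, best alternative gives 0.
(Remaining 19 profiles checked similarly; truth is weakly best in each.)
In every case the truthful bid is at least as good as any alternative, so it is a dominant strategy.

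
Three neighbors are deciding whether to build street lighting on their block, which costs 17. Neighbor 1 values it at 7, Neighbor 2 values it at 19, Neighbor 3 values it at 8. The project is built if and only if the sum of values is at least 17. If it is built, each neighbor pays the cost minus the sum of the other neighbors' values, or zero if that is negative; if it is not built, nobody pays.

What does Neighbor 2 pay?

2

Total value 34 ≥ cost 17, so the project is built.
The other neighbors' values sum to 15.
Cost minus that sum is 17 - 15 = 2.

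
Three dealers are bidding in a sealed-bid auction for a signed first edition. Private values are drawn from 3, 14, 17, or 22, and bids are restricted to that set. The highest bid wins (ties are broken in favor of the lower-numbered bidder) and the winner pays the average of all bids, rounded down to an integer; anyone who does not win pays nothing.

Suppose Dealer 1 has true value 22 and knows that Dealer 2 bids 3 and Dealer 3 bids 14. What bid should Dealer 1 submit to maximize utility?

Bid 3: loses, pays 0, utility 0.
Bid 14: wins, pays 10, utility 22 - 10 = 12.
Bid 17: wins, pays 11, utility 22 - 11 = 11.
Bid 22: wins, pays 13, utility 22 - 13 = 9.
The best choice is 14 with utility 12.

14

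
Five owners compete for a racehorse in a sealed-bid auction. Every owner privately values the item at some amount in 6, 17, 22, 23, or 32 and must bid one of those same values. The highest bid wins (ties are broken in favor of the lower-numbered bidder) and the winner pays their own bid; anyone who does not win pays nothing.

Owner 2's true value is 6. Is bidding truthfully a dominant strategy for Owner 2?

Check each profile of the others' bids and compare truth against every alternative bid.
Others bid (6, 6, 6, 6): truth gives 0, best alternative gives -11.
Others bid (6, 6, 6, 17): truth gives 0, best alternative gives -11.
Others bid (6, 6, 17, 6): truth gives 0, best alternative gives -11.
Others bid (6, 6, 17, 17): truth gives 0, best alternative gives -11.
Others bid (6, 17, 6, 6): truth gives 0, best alternative gives -11.
Others bid (6, 17, 6, 17): truth gives 0, best alternative gives -11.
(Remaining 619 profiles checked similarly; truth is weakly best in each.)
In every case the truthful bid is at least as good as any alternative, so it is a dominant strategy.

Yes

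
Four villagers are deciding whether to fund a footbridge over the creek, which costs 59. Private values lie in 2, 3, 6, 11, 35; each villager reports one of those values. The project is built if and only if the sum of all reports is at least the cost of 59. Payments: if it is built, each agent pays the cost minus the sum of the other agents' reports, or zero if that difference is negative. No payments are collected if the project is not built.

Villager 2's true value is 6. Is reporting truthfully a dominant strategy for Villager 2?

Yes

Check each profile of the others' reports and compare truth against every alternative report.
Others report (2, 35, 35): truth gives 6, best alternative gives 6.
Others report (3, 35, 35): truth gives 6, best alternative gives 6.
Others report (6, 35, 35): truth gives 6, best alternative gives 6.
Others report (11, 35, 35): truth gives 6, best alternative gives 6.
Others report (35, 2, 35): truth gives 6, best alternative gives 6.
Others report (35, 3, 35): truth gives 6, best alternative gives 6.
(Remaining 119 profiles checked similarly; truth is weakly best in each.)
In every case the truthful report is at least as good as any alternative, so it is a dominant strategy.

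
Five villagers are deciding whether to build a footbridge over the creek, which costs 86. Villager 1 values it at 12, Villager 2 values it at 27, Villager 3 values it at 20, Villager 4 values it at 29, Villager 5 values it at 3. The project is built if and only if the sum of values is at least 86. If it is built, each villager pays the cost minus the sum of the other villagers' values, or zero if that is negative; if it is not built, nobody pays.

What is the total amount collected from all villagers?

Total value 91 ≥ cost 86, so it is built.
Villager 1: others sum to 79; max(0, 86 - 79) = 7.
Villager 2: others sum to 64; max(0, 86 - 64) = 22.
Villager 3: others sum to 71; max(0, 86 - 71) = 15.
Villager 4: others sum to 62; max(0, 86 - 62) = 24.
Villager 5: others sum to 88; max(0, 86 - 88) = 0.
Total collected = 7 + 22 + 15 + 24 + 0 = 68.

68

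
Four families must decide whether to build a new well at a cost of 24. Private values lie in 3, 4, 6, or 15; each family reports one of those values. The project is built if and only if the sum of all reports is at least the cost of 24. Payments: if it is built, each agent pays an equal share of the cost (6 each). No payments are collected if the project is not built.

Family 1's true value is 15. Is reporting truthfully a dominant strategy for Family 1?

Yes

Check each profile of the others' reports and compare truth against every alternative report.
Others report (3, 3, 3): truth gives 9, best alternative gives 0.
Others report (3, 3, 4): truth gives 9, best alternative gives 0.
Others report (3, 3, 6): truth gives 9, best alternative gives 0.
Others report (3, 4, 3): truth gives 9, best alternative gives 0.
Others report (3, 4, 4): truth gives 9, best alternative gives 0.
Others report (3, 4, 6): truth gives 9, best alternative gives 0.
(Remaining 58 profiles checked similarly; truth is weakly best in each.)
In every case the truthful report is at least as good as any alternative, so it is a dominant strategy.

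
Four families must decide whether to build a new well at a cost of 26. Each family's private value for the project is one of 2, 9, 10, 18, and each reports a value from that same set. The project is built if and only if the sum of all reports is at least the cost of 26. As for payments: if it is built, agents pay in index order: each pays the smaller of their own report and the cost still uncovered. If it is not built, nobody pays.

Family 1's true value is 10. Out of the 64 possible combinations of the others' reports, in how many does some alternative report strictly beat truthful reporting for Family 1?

Others report (2, 2, 18): truth gives 0; report 9 gives 1 > 0. Violating.
Others report (2, 9, 9): truth gives 0; report 9 gives 1 > 0. Violating.
Others report (2, 9, 10): truth gives 0; report 9 gives 1 > 0. Violating.
Others report (2, 9, 18): truth gives 0; report 2 gives 8 > 0. Violating.
Others report (2, 2, 2): truth gives 0; no alternative beats it.
Others report (2, 2, 9): truth gives 0; no alternative beats it.
(Checking all 64 profiles: 57 have a profitable deviation, 7 do not.)

57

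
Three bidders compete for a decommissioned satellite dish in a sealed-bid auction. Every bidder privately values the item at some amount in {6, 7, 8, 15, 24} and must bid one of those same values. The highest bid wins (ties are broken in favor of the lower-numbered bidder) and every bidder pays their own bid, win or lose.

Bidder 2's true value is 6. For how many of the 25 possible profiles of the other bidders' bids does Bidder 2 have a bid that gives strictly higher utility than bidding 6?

6

Others bid (6, 6): truth gives -6; bid 7 gives -1 > -6. Violating.
Others bid (6, 7): truth gives -6; bid 7 gives -1 > -6. Violating.
Others bid (6, 8): truth gives -6; bid 8 gives -2 > -6. Violating.
Others bid (7, 6): truth gives -6; bid 8 gives -2 > -6. Violating.
Others bid (6, 15): truth gives -6; no alternative beats it.
Others bid (6, 24): truth gives -6; no alternative beats it.
(Checking all 25 profiles: 6 have a profitable deviation, 19 do not.)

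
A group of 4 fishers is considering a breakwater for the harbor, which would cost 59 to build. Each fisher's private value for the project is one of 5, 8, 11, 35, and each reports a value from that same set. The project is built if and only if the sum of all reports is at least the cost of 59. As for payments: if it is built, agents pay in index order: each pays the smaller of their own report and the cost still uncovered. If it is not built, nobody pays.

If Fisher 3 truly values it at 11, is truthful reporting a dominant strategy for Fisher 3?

Consider the case where Fisher 1 reports 5, Fisher 2 reports 11 and Fisher 4 reports 35.
Truthful report 11: project built, pays 11, utility 11 - 11 = 0.
Report 8 instead: project built, pays 8, utility 11 - 8 = 3.
Since 3 > 0, reporting 8 is strictly better here, so truthful reporting is not dominant.

No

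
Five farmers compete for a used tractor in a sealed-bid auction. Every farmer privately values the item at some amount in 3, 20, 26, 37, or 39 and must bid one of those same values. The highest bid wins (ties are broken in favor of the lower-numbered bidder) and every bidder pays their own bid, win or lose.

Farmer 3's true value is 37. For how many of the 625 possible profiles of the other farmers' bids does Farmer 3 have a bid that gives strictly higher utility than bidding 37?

Others bid (3, 3, 3, 3): truth gives 0; bid 20 gives 17 > 0. Violating.
Others bid (3, 3, 3, 20): truth gives 0; bid 20 gives 17 > 0. Violating.
Others bid (3, 3, 3, 26): truth gives 0; bid 26 gives 11 > 0. Violating.
Others bid (3, 3, 3, 39): truth gives -37; bid 39 gives -2 > -37. Violating.
Others bid (3, 3, 3, 37): truth gives 0; no alternative beats it.
Others bid (3, 3, 20, 37): truth gives 0; no alternative beats it.
(Checking all 625 profiles: 517 have a profitable deviation, 108 do not.)

517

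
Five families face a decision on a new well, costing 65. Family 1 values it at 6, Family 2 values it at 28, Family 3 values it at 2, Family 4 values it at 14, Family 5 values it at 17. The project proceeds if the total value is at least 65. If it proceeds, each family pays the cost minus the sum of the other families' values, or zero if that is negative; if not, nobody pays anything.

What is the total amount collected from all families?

Total value 67 ≥ cost 65, so it is built.
Family 1: others sum to 61; max(0, 65 - 61) = 4.
Family 2: others sum to 39; max(0, 65 - 39) = 26.
Family 3: others sum to 65; max(0, 65 - 65) = 0.
Family 4: others sum to 53; max(0, 65 - 53) = 12.
Family 5: others sum to 50; max(0, 65 - 50) = 15.
Total collected = 4 + 26 + 0 + 12 + 15 = 57.

57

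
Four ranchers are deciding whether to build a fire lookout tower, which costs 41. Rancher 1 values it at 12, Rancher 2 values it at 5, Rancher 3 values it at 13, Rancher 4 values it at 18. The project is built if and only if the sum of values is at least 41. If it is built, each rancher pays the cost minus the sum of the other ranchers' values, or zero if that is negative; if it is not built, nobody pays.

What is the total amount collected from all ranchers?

Total value 48 ≥ cost 41, so it is built.
Rancher 1: others sum to 36; max(0, 41 - 36) = 5.
Rancher 2: others sum to 43; max(0, 41 - 43) = 0.
Rancher 3: others sum to 35; max(0, 41 - 35) = 6.
Rancher 4: others sum to 30; max(0, 41 - 30) = 11.
Total collected = 5 + 0 + 6 + 11 = 22.

22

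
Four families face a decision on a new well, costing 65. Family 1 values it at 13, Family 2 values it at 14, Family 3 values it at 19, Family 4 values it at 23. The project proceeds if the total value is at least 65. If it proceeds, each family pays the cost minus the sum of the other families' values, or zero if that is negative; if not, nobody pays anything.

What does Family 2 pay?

10

Total value 69 ≥ cost 65, so the project is built.
The other families' values sum to 55.
Cost minus that sum is 65 - 55 = 10.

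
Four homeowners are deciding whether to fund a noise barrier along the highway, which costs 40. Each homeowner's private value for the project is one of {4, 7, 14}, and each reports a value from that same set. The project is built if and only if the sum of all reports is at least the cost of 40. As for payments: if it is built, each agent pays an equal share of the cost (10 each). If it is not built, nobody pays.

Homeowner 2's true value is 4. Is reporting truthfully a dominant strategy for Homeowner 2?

Yes

Check each profile of the others' reports and compare truth against every alternative report.
Others report (7, 14, 14): truth gives 0, best alternative gives -6.
Others report (14, 7, 14): truth gives 0, best alternative gives -6.
Others report (14, 14, 7): truth gives 0, best alternative gives -6.
Others report (14, 14, 14): truth gives -6, best alternative gives -6.
Others report (4, 4, 4): truth gives 0, best alternative gives 0.
Others report (4, 4, 7): truth gives 0, best alternative gives 0.
(Remaining 21 profiles checked similarly; truth is weakly best in each.)
In every case the truthful report is at least as good as any alternative, so it is a dominant strategy.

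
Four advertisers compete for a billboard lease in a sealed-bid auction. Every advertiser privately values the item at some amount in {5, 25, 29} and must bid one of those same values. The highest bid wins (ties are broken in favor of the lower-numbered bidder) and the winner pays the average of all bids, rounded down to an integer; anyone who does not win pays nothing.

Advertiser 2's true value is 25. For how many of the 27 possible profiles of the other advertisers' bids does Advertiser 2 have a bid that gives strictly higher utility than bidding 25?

Others bid (5, 5, 29): truth gives 0; bid 29 gives 8 > 0. Violating.
Others bid (5, 25, 29): truth gives 0; bid 29 gives 3 > 0. Violating.
Others bid (5, 29, 5): truth gives 0; bid 29 gives 8 > 0. Violating.
Others bid (5, 29, 25): truth gives 0; bid 29 gives 3 > 0. Violating.
Others bid (5, 5, 5): truth gives 15; no alternative beats it.
Others bid (5, 5, 25): truth gives 10; no alternative beats it.
(Checking all 27 profiles: 10 have a profitable deviation, 17 do not.)

10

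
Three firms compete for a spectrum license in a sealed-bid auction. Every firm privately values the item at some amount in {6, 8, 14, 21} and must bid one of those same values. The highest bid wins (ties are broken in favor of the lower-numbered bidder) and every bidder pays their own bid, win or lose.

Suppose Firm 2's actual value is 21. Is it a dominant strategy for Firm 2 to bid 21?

No

Consider the case where Firm 1 bids 6 and Firm 3 bids 6.
Truthful bid 21: wins, pays 21, utility 21 - 21 = 0.
Bid 8 instead: wins, pays 8, utility 21 - 8 = 13.
Since 13 > 0, bidding 8 is strictly better here, so truthful bidding is not dominant.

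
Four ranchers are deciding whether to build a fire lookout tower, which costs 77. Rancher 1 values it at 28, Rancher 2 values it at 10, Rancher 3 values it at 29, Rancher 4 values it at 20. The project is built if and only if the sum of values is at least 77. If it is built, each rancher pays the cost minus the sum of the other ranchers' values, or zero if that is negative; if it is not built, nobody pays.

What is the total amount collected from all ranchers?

Total value 87 ≥ cost 77, so it is built.
Rancher 1: others sum to 59; max(0, 77 - 59) = 18.
Rancher 2: others sum to 77; max(0, 77 - 77) = 0.
Rancher 3: others sum to 58; max(0, 77 - 58) = 19.
Rancher 4: others sum to 67; max(0, 77 - 67) = 10.
Total collected = 18 + 0 + 19 + 10 = 47.

47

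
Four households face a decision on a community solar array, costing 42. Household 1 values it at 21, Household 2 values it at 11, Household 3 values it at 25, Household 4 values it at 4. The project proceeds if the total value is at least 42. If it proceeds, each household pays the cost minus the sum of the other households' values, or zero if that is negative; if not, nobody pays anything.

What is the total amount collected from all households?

Total value 61 ≥ cost 42, so it is built.
Household 1: others sum to 40; max(0, 42 - 40) = 2.
Household 2: others sum to 50; max(0, 42 - 50) = 0.
Household 3: others sum to 36; max(0, 42 - 36) = 6.
Household 4: others sum to 57; max(0, 42 - 57) = 0.
Total collected = 2 + 0 + 6 + 0 = 8.

8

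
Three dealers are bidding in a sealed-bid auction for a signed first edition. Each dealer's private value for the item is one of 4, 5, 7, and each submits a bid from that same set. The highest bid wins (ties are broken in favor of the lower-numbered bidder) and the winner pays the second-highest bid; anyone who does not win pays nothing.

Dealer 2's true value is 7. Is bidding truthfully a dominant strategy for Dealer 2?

Check each profile of the others' bids and compare truth against every alternative bid.
Others bid (5, 4): truth gives 2, best alternative gives 0.
Others bid (5, 5): truth gives 2, best alternative gives 0.
Others bid (4, 4): truth gives 3, best alternative gives 3.
Others bid (4, 5): truth gives 2, best alternative gives 2.
Others bid (4, 7): truth gives 0, best alternative gives 0.
Others bid (5, 7): truth gives 0, best alternative gives 0.
(Remaining 3 profiles checked similarly; truth is weakly best in each.)
In every case the truthful bid is at least as good as any alternative, so it is a dominant strategy.

Yes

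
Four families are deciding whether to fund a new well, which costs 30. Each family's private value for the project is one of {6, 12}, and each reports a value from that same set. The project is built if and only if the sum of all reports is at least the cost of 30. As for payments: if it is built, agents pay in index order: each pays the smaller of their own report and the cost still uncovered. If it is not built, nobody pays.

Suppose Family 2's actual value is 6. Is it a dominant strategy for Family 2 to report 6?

Check each profile of the others' reports and compare truth against every alternative report.
Others report (6, 6, 6): truth gives 0, best alternative gives -6.
Others report (6, 6, 12): truth gives 0, best alternative gives -6.
Others report (6, 12, 6): truth gives 0, best alternative gives -6.
Others report (6, 12, 12): truth gives 0, best alternative gives -6.
Others report (12, 6, 6): truth gives 0, best alternative gives -6.
Others report (12, 6, 12): truth gives 0, best alternative gives -6.
(Remaining 2 profiles checked similarly; truth is weakly best in each.)
In every case the truthful report is at least as good as any alternative, so it is a dominant strategy.

Yes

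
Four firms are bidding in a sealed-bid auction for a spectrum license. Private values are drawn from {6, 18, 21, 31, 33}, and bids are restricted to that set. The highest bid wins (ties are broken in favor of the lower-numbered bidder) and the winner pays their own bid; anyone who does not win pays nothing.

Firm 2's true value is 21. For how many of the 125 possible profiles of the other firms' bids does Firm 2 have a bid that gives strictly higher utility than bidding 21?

4

Others bid (6, 6, 6): truth gives 0; bid 18 gives 3 > 0. Violating.
Others bid (6, 6, 18): truth gives 0; bid 18 gives 3 > 0. Violating.
Others bid (6, 18, 6): truth gives 0; bid 18 gives 3 > 0. Violating.
Others bid (6, 18, 18): truth gives 0; bid 18 gives 3 > 0. Violating.
Others bid (6, 6, 21): truth gives 0; no alternative beats it.
Others bid (6, 6, 31): truth gives 0; no alternative beats it.
(Checking all 125 profiles: 4 have a profitable deviation, 121 do not.)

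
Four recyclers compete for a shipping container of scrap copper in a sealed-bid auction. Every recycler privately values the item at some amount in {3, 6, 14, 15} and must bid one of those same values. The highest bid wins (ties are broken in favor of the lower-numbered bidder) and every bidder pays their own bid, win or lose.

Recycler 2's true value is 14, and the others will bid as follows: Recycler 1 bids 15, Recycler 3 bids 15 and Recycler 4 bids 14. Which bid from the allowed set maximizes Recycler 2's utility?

Bid 3: loses but pays 3, utility -3.
Bid 6: loses but pays 6, utility -6.
Bid 14: loses but pays 14, utility -14.
Bid 15: loses but pays 15, utility -15.
The best choice is 3 with utility -3.

3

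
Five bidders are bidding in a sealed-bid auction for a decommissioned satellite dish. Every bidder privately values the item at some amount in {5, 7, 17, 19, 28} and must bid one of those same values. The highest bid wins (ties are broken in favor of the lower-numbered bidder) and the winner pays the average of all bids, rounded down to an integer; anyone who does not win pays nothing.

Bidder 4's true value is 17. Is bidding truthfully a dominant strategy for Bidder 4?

No

Consider the case where Bidder 1 bids 5, Bidder 2 bids 5, Bidder 3 bids 5 and Bidder 5 bids 5.
Truthful bid 17: wins, pays 7, utility 17 - 7 = 10.
Bid 7 instead: wins, pays 5, utility 17 - 5 = 12.
Since 12 > 10, bidding 7 is strictly better here, so truthful bidding is not dominant.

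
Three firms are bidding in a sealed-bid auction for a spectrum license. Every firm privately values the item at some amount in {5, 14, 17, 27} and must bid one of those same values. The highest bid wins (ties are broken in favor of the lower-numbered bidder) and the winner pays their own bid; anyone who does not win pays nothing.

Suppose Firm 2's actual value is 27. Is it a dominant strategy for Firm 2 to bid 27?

Consider the case where Firm 1 bids 5 and Firm 3 bids 5.
Truthful bid 27: wins, pays 27, utility 27 - 27 = 0.
Bid 14 instead: wins, pays 14, utility 27 - 14 = 13.
Since 13 > 0, bidding 14 is strictly better here, so truthful bidding is not dominant.

No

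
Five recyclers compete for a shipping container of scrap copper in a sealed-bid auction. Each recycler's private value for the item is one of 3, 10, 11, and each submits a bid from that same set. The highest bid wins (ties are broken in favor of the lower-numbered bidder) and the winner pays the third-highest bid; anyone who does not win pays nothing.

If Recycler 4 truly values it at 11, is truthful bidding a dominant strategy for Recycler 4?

Yes

Check each profile of the others' bids and compare truth against every alternative bid.
Others bid (3, 3, 3, 11): truth gives 8, best alternative gives 0.
Others bid (3, 3, 10, 3): truth gives 8, best alternative gives 0.
Others bid (3, 10, 3, 3): truth gives 8, best alternative gives 0.
Others bid (10, 3, 3, 3): truth gives 8, best alternative gives 0.
Others bid (3, 3, 10, 10): truth gives 1, best alternative gives 0.
Others bid (3, 3, 10, 11): truth gives 1, best alternative gives 0.
(Remaining 75 profiles checked similarly; truth is weakly best in each.)
In every case the truthful bid is at least as good as any alternative, so it is a dominant strategy.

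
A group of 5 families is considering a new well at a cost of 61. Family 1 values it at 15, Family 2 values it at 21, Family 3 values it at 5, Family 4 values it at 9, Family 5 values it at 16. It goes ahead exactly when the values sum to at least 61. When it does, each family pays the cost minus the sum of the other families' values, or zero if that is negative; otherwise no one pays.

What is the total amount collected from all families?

41

Total value 66 ≥ cost 61, so it is built.
Family 1: others sum to 51; max(0, 61 - 51) = 10.
Family 2: others sum to 45; max(0, 61 - 45) = 16.
Family 3: others sum to 61; max(0, 61 - 61) = 0.
Family 4: others sum to 57; max(0, 61 - 57) = 4.
Family 5: others sum to 50; max(0, 61 - 50) = 11.
Total collected = 10 + 16 + 0 + 4 + 11 = 41.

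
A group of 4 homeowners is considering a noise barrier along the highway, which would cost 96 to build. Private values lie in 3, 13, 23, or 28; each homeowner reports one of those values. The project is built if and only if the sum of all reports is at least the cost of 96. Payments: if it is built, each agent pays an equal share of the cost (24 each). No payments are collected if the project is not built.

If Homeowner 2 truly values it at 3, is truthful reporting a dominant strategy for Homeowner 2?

Check each profile of the others' reports and compare truth against every alternative report.
Others report (28, 28, 28): truth gives 0, best alternative gives -21.
Others report (3, 3, 3): truth gives 0, best alternative gives 0.
Others report (3, 3, 13): truth gives 0, best alternative gives 0.
Others report (3, 3, 23): truth gives 0, best alternative gives 0.
Others report (3, 3, 28): truth gives 0, best alternative gives 0.
Others report (3, 13, 3): truth gives 0, best alternative gives 0.
(Remaining 58 profiles checked similarly; truth is weakly best in each.)
In every case the truthful report is at least as good as any alternative, so it is a dominant strategy.

Yes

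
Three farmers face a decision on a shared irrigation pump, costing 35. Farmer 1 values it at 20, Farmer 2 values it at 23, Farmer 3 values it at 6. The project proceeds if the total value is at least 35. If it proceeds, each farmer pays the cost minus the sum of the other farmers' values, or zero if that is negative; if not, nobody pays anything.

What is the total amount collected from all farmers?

15

Total value 49 ≥ cost 35, so it is built.
Farmer 1: others sum to 29; max(0, 35 - 29) = 6.
Farmer 2: others sum to 26; max(0, 35 - 26) = 9.
Farmer 3: others sum to 43; max(0, 35 - 43) = 0.
Total collected = 6 + 9 + 0 = 15.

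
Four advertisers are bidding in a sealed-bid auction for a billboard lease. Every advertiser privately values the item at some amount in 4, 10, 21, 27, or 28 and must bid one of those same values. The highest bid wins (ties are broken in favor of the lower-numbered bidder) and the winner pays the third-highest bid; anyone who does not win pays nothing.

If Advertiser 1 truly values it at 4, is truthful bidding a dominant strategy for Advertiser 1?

Check each profile of the others' bids and compare truth against every alternative bid.
Others bid (4, 10, 10): truth gives 0, best alternative gives -6.
Others bid (10, 4, 10): truth gives 0, best alternative gives -6.
Others bid (10, 10, 4): truth gives 0, best alternative gives -6.
Others bid (10, 10, 10): truth gives 0, best alternative gives -6.
Others bid (4, 4, 4): truth gives 0, best alternative gives 0.
Others bid (4, 4, 10): truth gives 0, best alternative gives 0.
(Remaining 119 profiles checked similarly; truth is weakly best in each.)
In every case the truthful bid is at least as good as any alternative, so it is a dominant strategy.

Yes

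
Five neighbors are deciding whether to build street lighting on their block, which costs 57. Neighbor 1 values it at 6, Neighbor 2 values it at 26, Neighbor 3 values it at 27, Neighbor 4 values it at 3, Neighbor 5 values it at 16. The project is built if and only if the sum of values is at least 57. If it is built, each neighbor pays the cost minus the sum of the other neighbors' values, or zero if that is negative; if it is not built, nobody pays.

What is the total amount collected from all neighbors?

11

Total value 78 ≥ cost 57, so it is built.
Neighbor 1: others sum to 72; max(0, 57 - 72) = 0.
Neighbor 2: others sum to 52; max(0, 57 - 52) = 5.
Neighbor 3: others sum to 51; max(0, 57 - 51) = 6.
Neighbor 4: others sum to 75; max(0, 57 - 75) = 0.
Neighbor 5: others sum to 62; max(0, 57 - 62) = 0.
Total collected = 0 + 5 + 6 + 0 + 0 = 11.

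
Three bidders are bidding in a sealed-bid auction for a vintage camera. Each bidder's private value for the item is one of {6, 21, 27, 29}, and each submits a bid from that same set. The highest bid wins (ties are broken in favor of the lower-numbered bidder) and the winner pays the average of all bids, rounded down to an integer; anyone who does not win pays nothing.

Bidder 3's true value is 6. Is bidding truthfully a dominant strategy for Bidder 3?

Yes

Check each profile of the others' bids and compare truth against every alternative bid.
Others bid (6, 6): truth gives 0, best alternative gives -5.
Others bid (6, 21): truth gives 0, best alternative gives 0.
Others bid (6, 27): truth gives 0, best alternative gives 0.
Others bid (6, 29): truth gives 0, best alternative gives 0.
Others bid (21, 6): truth gives 0, best alternative gives 0.
Others bid (21, 21): truth gives 0, best alternative gives 0.
(Remaining 10 profiles checked similarly; truth is weakly best in each.)
In every case the truthful bid is at least as good as any alternative, so it is a dominant strategy.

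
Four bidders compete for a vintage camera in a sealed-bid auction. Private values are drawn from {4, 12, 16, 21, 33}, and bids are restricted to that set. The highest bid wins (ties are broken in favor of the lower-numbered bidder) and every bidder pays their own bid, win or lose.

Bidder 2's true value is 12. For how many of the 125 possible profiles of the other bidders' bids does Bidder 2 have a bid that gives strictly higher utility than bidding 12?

121

Others bid (4, 4, 16): truth gives -12; bid 4 gives -4 > -12. Violating.
Others bid (4, 4, 21): truth gives -12; bid 4 gives -4 > -12. Violating.
Others bid (4, 4, 33): truth gives -12; bid 4 gives -4 > -12. Violating.
Others bid (4, 12, 16): truth gives -12; bid 4 gives -4 > -12. Violating.
Others bid (4, 4, 4): truth gives 0; no alternative beats it.
Others bid (4, 4, 12): truth gives 0; no alternative beats it.
(Checking all 125 profiles: 121 have a profitable deviation, 4 do not.)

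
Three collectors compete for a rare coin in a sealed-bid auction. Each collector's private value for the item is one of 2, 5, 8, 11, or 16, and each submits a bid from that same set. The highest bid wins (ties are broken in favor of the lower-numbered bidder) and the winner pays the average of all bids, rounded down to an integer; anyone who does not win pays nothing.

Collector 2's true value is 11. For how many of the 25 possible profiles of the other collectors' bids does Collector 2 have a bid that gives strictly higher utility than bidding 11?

8

Others bid (2, 2): truth gives 6; bid 5 gives 8 > 6. Violating.
Others bid (2, 5): truth gives 5; bid 5 gives 7 > 5. Violating.
Others bid (2, 8): truth gives 4; bid 8 gives 5 > 4. Violating.
Others bid (5, 2): truth gives 5; bid 8 gives 6 > 5. Violating.
Others bid (2, 11): truth gives 3; no alternative beats it.
Others bid (2, 16): truth gives 0; no alternative beats it.
(Checking all 25 profiles: 8 have a profitable deviation, 17 do not.)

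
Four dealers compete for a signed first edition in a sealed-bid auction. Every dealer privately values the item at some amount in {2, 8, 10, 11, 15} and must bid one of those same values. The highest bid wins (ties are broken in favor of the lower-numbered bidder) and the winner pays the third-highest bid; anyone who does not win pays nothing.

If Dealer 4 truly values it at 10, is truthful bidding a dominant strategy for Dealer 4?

Consider the case where Dealer 1 bids 2, Dealer 2 bids 2 and Dealer 3 bids 10.
Truthful bid 10: loses, pays 0, utility 0.
Bid 11 instead: wins, pays 2, utility 10 - 2 = 8.
Since 8 > 0, bidding 11 is strictly better here, so truthful bidding is not dominant.

No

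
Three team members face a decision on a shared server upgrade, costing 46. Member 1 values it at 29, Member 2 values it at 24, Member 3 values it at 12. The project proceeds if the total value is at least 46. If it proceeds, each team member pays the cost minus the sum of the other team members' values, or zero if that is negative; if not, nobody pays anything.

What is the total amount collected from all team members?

Total value 65 ≥ cost 46, so it is built.
Member 1: others sum to 36; max(0, 46 - 36) = 10.
Member 2: others sum to 41; max(0, 46 - 41) = 5.
Member 3: others sum to 53; max(0, 46 - 53) = 0.
Total collected = 10 + 5 + 0 = 15.

15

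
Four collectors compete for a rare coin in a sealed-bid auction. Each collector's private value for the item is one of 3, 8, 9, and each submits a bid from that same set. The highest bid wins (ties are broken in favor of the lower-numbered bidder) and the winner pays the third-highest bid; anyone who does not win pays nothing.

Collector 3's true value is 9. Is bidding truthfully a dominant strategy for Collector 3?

Check each profile of the others' bids and compare truth against every alternative bid.
Others bid (3, 3, 9): truth gives 6, best alternative gives 0.
Others bid (3, 8, 3): truth gives 6, best alternative gives 0.
Others bid (8, 3, 3): truth gives 6, best alternative gives 0.
Others bid (3, 8, 8): truth gives 1, best alternative gives 0.
Others bid (3, 8, 9): truth gives 1, best alternative gives 0.
Others bid (8, 3, 8): truth gives 1, best alternative gives 0.
(Remaining 21 profiles checked similarly; truth is weakly best in each.)
In every case the truthful bid is at least as good as any alternative, so it is a dominant strategy.

Yes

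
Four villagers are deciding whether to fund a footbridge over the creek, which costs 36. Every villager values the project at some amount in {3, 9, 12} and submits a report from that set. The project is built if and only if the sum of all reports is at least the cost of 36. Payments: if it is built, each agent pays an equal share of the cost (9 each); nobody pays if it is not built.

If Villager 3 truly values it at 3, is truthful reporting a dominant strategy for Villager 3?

Yes

Check each profile of the others' reports and compare truth against every alternative report.
Others report (3, 12, 12): truth gives 0, best alternative gives -6.
Others report (9, 9, 9): truth gives 0, best alternative gives -6.
Others report (9, 9, 12): truth gives 0, best alternative gives -6.
Others report (9, 12, 9): truth gives 0, best alternative gives -6.
Others report (12, 3, 12): truth gives 0, best alternative gives -6.
Others report (12, 9, 9): truth gives 0, best alternative gives -6.
(Remaining 21 profiles checked similarly; truth is weakly best in each.)
In every case the truthful report is at least as good as any alternative, so it is a dominant strategy.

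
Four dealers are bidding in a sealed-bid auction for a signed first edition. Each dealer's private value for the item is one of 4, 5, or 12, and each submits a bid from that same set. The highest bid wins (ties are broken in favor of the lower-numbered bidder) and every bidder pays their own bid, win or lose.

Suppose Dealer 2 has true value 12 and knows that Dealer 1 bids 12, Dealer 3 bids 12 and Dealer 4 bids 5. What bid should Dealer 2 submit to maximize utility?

4

Bid 4: loses but pays 4, utility -4.
Bid 5: loses but pays 5, utility -5.
Bid 12: loses but pays 12, utility -12.
The best choice is 4 with utility -4.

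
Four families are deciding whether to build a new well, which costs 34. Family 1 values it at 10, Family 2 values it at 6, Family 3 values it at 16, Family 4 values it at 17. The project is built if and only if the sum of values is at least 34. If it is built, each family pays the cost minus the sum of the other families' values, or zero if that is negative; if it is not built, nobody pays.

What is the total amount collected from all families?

3

Total value 49 ≥ cost 34, so it is built.
Family 1: others sum to 39; max(0, 34 - 39) = 0.
Family 2: others sum to 43; max(0, 34 - 43) = 0.
Family 3: others sum to 33; max(0, 34 - 33) = 1.
Family 4: others sum to 32; max(0, 34 - 32) = 2.
Total collected = 0 + 0 + 1 + 2 = 3.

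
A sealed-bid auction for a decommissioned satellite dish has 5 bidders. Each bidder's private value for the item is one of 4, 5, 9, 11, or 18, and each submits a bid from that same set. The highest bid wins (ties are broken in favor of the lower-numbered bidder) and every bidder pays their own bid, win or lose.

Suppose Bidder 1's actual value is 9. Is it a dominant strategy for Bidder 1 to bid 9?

No

Consider the case where Bidder 2 bids 4, Bidder 3 bids 4, Bidder 4 bids 4 and Bidder 5 bids 4.
Truthful bid 9: wins, pays 9, utility 9 - 9 = 0.
Bid 4 instead: wins, pays 4, utility 9 - 4 = 5.
Since 5 > 0, bidding 4 is strictly better here, so truthful bidding is not dominant.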